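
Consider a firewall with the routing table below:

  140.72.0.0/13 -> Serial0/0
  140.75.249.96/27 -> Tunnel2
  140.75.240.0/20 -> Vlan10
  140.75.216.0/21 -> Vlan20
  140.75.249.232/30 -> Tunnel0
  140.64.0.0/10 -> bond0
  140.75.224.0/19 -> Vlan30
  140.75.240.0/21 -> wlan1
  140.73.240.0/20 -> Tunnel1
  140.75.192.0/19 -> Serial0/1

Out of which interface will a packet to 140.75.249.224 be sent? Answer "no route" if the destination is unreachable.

Vlan10

Routes whose prefix contains 140.75.249.224:
  140.64.0.0/10 (140.64.0.0 - 140.127.255.255) -> bond0
  140.72.0.0/13 (140.72.0.0 - 140.79.255.255) -> Serial0/0
  140.75.224.0/19 (140.75.224.0 - 140.75.255.255) -> Vlan30
  140.75.240.0/20 (140.75.240.0 - 140.75.255.255) -> Vlan10
More-specific entries that do NOT match:
  140.75.249.232/30 (140.75.249.232 - 140.75.249.235) does not contain 140.75.249.224
  140.75.249.96/27 (140.75.249.96 - 140.75.249.127) does not contain 140.75.249.224
  140.75.216.0/21 (140.75.216.0 - 140.75.223.255) does not contain 140.75.249.224
  140.75.240.0/21 (140.75.240.0 - 140.75.247.255) does not contain 140.75.249.224
Longest matching prefix is /20 -> interface Vlan10.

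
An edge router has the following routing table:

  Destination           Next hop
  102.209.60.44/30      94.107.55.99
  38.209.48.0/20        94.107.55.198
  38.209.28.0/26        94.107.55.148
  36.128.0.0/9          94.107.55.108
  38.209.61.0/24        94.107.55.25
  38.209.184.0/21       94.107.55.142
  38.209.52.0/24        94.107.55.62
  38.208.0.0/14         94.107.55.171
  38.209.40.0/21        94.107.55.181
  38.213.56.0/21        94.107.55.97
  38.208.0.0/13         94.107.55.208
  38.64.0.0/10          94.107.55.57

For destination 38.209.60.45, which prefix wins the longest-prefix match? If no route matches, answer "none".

Entries matching 38.209.60.45:
  38.208.0.0/13 (38.208.0.0 - 38.215.255.255)
  38.208.0.0/14 (38.208.0.0 - 38.211.255.255)
  38.209.48.0/20 (38.209.48.0 - 38.209.63.255)
Most specific is 38.209.48.0/20.

38.209.48.0/20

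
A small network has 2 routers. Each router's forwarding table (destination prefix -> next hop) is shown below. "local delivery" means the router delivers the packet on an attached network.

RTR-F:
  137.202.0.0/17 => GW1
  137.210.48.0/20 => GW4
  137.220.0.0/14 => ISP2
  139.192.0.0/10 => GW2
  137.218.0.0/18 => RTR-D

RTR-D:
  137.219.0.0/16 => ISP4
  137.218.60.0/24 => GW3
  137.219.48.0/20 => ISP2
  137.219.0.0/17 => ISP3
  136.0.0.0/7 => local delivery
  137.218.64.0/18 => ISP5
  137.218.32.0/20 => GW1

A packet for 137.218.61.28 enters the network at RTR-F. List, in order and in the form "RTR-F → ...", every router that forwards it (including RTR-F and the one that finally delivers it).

RTR-F → RTR-D

At RTR-F: longest match for 137.218.61.28 is 137.218.0.0/18 -> RTR-D
At RTR-D: longest match for 137.218.61.28 is 136.0.0.0/7 -> local delivery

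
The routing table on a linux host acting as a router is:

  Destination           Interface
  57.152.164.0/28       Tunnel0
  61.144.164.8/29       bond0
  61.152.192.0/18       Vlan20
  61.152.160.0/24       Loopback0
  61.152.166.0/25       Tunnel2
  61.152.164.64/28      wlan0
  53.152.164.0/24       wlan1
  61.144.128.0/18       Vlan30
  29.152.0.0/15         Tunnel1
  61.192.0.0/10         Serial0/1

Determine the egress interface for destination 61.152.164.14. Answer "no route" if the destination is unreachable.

no route

No entry's prefix contains 61.152.164.14; there is no default route.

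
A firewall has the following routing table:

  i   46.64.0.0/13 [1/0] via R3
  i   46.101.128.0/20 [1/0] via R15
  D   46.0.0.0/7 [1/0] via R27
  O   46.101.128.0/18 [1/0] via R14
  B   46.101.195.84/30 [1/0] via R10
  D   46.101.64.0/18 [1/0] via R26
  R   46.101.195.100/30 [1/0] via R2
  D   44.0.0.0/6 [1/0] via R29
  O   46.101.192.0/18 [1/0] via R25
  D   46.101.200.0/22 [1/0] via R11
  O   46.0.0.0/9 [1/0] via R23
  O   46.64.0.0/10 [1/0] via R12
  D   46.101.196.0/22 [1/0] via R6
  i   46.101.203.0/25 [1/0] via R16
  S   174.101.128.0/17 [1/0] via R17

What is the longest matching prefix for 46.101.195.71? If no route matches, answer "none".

Entries matching 46.101.195.71:
  44.0.0.0/6 (44.0.0.0 - 47.255.255.255)
  46.0.0.0/7 (46.0.0.0 - 47.255.255.255)
  46.0.0.0/9 (46.0.0.0 - 46.127.255.255)
  46.64.0.0/10 (46.64.0.0 - 46.127.255.255)
  46.101.192.0/18 (46.101.192.0 - 46.101.255.255)
Most specific is 46.101.192.0/18.

46.101.192.0/18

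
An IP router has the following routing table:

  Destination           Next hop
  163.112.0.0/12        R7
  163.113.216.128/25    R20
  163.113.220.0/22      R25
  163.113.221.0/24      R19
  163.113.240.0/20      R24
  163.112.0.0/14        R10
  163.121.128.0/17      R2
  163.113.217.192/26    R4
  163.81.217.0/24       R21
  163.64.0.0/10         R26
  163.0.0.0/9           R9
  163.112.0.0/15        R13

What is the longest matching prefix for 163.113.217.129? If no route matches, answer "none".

Entries matching 163.113.217.129:
  163.0.0.0/9 (163.0.0.0 - 163.127.255.255)
  163.64.0.0/10 (163.64.0.0 - 163.127.255.255)
  163.112.0.0/12 (163.112.0.0 - 163.127.255.255)
  163.112.0.0/14 (163.112.0.0 - 163.115.255.255)
  163.112.0.0/15 (163.112.0.0 - 163.113.255.255)
Most specific is 163.112.0.0/15.

163.112.0.0/15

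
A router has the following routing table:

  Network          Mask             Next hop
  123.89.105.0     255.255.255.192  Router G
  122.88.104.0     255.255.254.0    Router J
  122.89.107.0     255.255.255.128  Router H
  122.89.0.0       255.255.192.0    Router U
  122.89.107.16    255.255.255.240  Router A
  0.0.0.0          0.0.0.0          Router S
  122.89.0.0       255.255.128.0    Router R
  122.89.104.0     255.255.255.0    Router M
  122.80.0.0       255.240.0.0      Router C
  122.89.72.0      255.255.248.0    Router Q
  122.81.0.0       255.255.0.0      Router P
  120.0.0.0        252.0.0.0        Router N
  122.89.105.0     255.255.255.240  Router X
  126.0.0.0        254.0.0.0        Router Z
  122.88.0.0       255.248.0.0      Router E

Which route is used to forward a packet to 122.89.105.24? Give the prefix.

Entries matching 122.89.105.24:
  0.0.0.0/0 (default, matches everything)
  120.0.0.0/6 (120.0.0.0 - 123.255.255.255)
  122.80.0.0/12 (122.80.0.0 - 122.95.255.255)
  122.88.0.0/13 (122.88.0.0 - 122.95.255.255)
  122.89.0.0/17 (122.89.0.0 - 122.89.127.255)
Most specific is 122.89.0.0/17.

122.89.0.0/17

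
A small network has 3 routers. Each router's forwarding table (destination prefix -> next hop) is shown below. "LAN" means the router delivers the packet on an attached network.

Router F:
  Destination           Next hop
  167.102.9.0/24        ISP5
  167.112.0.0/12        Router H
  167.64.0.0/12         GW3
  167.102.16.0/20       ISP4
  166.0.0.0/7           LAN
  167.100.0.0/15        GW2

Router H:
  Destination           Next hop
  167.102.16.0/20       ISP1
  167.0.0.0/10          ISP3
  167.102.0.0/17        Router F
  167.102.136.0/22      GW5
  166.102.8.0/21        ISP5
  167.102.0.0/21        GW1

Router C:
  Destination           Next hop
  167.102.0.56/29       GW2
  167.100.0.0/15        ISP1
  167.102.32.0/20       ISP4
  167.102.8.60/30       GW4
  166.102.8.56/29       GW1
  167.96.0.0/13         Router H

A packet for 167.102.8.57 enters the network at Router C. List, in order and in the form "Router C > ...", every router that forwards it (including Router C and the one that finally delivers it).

Router C > Router H > Router F

At Router C: longest match for 167.102.8.57 is 167.96.0.0/13 -> Router H
At Router H: longest match for 167.102.8.57 is 167.102.0.0/17 -> Router F
At Router F: longest match for 167.102.8.57 is 166.0.0.0/7 -> LAN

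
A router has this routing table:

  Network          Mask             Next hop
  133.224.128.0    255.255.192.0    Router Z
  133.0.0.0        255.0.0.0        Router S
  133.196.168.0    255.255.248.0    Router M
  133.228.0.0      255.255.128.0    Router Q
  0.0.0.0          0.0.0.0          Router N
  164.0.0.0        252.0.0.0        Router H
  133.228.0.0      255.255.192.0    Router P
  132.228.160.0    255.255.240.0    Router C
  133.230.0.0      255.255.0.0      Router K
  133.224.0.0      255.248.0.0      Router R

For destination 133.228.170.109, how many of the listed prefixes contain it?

Prefixes containing 133.228.170.109:
  0.0.0.0/0 (default, matches everything)
  133.0.0.0/8 (133.0.0.0 - 133.255.255.255)
  133.224.0.0/13 (133.224.0.0 - 133.231.255.255)
Total matching entries: 3.

3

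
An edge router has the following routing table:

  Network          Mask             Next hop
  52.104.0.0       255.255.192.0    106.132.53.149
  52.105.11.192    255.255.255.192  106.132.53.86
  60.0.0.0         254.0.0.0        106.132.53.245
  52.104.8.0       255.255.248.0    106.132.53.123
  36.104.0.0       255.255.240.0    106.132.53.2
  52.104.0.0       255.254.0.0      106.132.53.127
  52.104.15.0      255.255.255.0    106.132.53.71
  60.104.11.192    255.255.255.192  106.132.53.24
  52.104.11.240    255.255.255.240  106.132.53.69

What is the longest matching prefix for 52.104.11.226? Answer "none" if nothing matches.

52.104.8.0/21

Entries matching 52.104.11.226:
  52.104.0.0/15 (52.104.0.0 - 52.105.255.255)
  52.104.0.0/18 (52.104.0.0 - 52.104.63.255)
  52.104.8.0/21 (52.104.8.0 - 52.104.15.255)
Most specific is 52.104.8.0/21.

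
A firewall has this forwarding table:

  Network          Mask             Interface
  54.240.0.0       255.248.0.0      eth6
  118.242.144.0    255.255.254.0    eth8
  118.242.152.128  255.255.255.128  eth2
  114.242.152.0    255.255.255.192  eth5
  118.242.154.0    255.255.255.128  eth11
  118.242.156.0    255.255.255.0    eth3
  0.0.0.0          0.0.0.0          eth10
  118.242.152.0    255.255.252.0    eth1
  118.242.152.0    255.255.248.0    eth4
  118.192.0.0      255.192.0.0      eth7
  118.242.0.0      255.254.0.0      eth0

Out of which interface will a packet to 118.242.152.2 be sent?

Routes whose prefix contains 118.242.152.2:
  0.0.0.0/0 (default, matches everything) -> eth10
  118.192.0.0/10 (118.192.0.0 - 118.255.255.255) -> eth7
  118.242.0.0/15 (118.242.0.0 - 118.243.255.255) -> eth0
  118.242.152.0/21 (118.242.152.0 - 118.242.159.255) -> eth4
  118.242.152.0/22 (118.242.152.0 - 118.242.155.255) -> eth1
More-specific entries that do NOT match:
  114.242.152.0/26 (114.242.152.0 - 114.242.152.63) does not contain 118.242.152.2
  118.242.152.128/25 (118.242.152.128 - 118.242.152.255) does not contain 118.242.152.2
  118.242.154.0/25 (118.242.154.0 - 118.242.154.127) does not contain 118.242.152.2
  118.242.156.0/24 (118.242.156.0 - 118.242.156.255) does not contain 118.242.152.2
  118.242.144.0/23 (118.242.144.0 - 118.242.145.255) does not contain 118.242.152.2
Longest matching prefix is /22 -> interface eth1.

eth1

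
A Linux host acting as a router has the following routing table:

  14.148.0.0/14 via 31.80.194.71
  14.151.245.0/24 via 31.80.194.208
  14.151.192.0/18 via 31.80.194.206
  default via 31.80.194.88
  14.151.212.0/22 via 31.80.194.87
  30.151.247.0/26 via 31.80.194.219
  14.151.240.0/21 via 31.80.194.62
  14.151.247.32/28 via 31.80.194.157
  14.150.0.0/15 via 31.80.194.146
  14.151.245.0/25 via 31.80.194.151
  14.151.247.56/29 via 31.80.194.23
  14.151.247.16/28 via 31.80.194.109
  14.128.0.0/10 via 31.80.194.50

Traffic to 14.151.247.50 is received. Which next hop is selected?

Routes whose prefix contains 14.151.247.50:
  0.0.0.0/0 (default, matches everything) -> 31.80.194.88
  14.128.0.0/10 (14.128.0.0 - 14.191.255.255) -> 31.80.194.50
  14.148.0.0/14 (14.148.0.0 - 14.151.255.255) -> 31.80.194.71
  14.150.0.0/15 (14.150.0.0 - 14.151.255.255) -> 31.80.194.146
  14.151.192.0/18 (14.151.192.0 - 14.151.255.255) -> 31.80.194.206
  14.151.240.0/21 (14.151.240.0 - 14.151.247.255) -> 31.80.194.62
More-specific entries that do NOT match:
  14.151.247.56/29 (14.151.247.56 - 14.151.247.63) does not contain 14.151.247.50
  14.151.247.32/28 (14.151.247.32 - 14.151.247.47) does not contain 14.151.247.50
  14.151.247.16/28 (14.151.247.16 - 14.151.247.31) does not contain 14.151.247.50
  30.151.247.0/26 (30.151.247.0 - 30.151.247.63) does not contain 14.151.247.50
  14.151.245.0/25 (14.151.245.0 - 14.151.245.127) does not contain 14.151.247.50
  14.151.245.0/24 (14.151.245.0 - 14.151.245.255) does not contain 14.151.247.50
  14.151.212.0/22 (14.151.212.0 - 14.151.215.255) does not contain 14.151.247.50
Longest matching prefix is /21 -> next hop 31.80.194.62.

31.80.194.62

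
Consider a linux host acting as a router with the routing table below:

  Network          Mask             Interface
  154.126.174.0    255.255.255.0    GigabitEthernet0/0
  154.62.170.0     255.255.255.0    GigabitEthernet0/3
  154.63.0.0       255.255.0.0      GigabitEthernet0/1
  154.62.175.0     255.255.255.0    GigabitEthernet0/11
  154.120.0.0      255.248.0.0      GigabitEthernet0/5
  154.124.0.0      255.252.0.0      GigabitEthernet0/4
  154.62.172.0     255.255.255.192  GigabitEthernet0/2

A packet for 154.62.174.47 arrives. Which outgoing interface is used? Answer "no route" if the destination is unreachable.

no route

No entry's prefix contains 154.62.174.47; there is no default route.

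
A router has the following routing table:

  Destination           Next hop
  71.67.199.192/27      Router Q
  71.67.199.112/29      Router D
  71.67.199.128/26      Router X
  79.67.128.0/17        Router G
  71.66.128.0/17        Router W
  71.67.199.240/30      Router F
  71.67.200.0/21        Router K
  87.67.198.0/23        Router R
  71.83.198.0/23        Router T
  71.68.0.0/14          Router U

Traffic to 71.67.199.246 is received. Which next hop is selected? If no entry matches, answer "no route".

no route

No entry's prefix contains 71.67.199.246; there is no default route.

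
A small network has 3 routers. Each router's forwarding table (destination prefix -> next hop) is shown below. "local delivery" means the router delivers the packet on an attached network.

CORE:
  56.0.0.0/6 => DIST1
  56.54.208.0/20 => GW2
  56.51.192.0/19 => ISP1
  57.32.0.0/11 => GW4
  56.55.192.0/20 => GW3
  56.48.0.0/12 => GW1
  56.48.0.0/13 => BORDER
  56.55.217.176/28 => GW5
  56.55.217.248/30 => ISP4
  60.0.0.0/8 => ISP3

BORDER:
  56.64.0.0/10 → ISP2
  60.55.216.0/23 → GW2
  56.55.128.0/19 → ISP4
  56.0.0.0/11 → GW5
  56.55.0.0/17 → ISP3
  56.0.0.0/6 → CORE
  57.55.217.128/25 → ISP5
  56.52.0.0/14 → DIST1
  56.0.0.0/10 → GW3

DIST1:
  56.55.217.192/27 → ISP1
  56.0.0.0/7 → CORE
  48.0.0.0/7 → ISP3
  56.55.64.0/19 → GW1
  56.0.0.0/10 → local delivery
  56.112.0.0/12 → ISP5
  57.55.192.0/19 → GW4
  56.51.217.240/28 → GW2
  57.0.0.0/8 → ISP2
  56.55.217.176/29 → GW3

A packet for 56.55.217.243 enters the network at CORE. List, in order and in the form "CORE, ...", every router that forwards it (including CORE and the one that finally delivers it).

At CORE: longest match for 56.55.217.243 is 56.48.0.0/13 -> BORDER
At BORDER: longest match for 56.55.217.243 is 56.52.0.0/14 -> DIST1
At DIST1: longest match for 56.55.217.243 is 56.0.0.0/10 -> local delivery

CORE, BORDER, DIST1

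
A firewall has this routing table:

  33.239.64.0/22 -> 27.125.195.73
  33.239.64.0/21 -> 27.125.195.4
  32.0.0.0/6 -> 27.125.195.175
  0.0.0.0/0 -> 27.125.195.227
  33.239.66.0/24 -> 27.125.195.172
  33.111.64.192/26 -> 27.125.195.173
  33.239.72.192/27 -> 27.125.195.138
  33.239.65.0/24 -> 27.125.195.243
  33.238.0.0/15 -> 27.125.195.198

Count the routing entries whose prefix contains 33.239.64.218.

5

Prefixes containing 33.239.64.218:
  0.0.0.0/0 (default, matches everything)
  32.0.0.0/6 (32.0.0.0 - 35.255.255.255)
  33.238.0.0/15 (33.238.0.0 - 33.239.255.255)
  33.239.64.0/21 (33.239.64.0 - 33.239.71.255)
  33.239.64.0/22 (33.239.64.0 - 33.239.67.255)
Total matching entries: 5.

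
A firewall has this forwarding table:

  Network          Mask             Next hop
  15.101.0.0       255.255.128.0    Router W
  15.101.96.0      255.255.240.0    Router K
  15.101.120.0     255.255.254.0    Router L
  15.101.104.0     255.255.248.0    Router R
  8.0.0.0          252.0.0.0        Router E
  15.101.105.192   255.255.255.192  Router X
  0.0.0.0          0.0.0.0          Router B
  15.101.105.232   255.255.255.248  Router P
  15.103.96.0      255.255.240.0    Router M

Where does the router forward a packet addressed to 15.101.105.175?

Router R

Routes whose prefix contains 15.101.105.175:
  0.0.0.0/0 (default, matches everything) -> Router B
  15.101.0.0/17 (15.101.0.0 - 15.101.127.255) -> Router W
  15.101.96.0/20 (15.101.96.0 - 15.101.111.255) -> Router K
  15.101.104.0/21 (15.101.104.0 - 15.101.111.255) -> Router R
More-specific entries that do NOT match:
  15.101.105.232/29 (15.101.105.232 - 15.101.105.239) does not contain 15.101.105.175
  15.101.105.192/26 (15.101.105.192 - 15.101.105.255) does not contain 15.101.105.175
  15.101.120.0/23 (15.101.120.0 - 15.101.121.255) does not contain 15.101.105.175
Longest matching prefix is /21 -> next hop Router R.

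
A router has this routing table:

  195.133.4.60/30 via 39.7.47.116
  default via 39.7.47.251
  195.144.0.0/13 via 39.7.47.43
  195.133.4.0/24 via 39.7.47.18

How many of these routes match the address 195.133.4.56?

Prefixes containing 195.133.4.56:
  0.0.0.0/0 (default, matches everything)
  195.133.4.0/24 (195.133.4.0 - 195.133.4.255)
Total matching entries: 2.

2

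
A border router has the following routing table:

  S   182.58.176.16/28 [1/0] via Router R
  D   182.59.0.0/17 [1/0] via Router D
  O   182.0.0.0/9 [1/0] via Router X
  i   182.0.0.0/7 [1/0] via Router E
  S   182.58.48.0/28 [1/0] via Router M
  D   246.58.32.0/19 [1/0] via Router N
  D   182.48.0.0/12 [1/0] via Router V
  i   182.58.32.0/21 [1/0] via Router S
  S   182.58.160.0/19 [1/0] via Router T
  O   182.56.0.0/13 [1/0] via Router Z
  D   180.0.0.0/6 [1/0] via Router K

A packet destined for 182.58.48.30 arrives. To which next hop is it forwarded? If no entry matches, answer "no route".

Routes whose prefix contains 182.58.48.30:
  180.0.0.0/6 (180.0.0.0 - 183.255.255.255) -> Router K
  182.0.0.0/7 (182.0.0.0 - 183.255.255.255) -> Router E
  182.0.0.0/9 (182.0.0.0 - 182.127.255.255) -> Router X
  182.48.0.0/12 (182.48.0.0 - 182.63.255.255) -> Router V
  182.56.0.0/13 (182.56.0.0 - 182.63.255.255) -> Router Z
More-specific entries that do NOT match:
  182.58.176.16/28 (182.58.176.16 - 182.58.176.31) does not contain 182.58.48.30
  182.58.48.0/28 (182.58.48.0 - 182.58.48.15) does not contain 182.58.48.30
  182.58.32.0/21 (182.58.32.0 - 182.58.39.255) does not contain 182.58.48.30
  246.58.32.0/19 (246.58.32.0 - 246.58.63.255) does not contain 182.58.48.30
  182.58.160.0/19 (182.58.160.0 - 182.58.191.255) does not contain 182.58.48.30
  182.59.0.0/17 (182.59.0.0 - 182.59.127.255) does not contain 182.58.48.30
Longest matching prefix is /13 -> next hop Router Z.

Router Z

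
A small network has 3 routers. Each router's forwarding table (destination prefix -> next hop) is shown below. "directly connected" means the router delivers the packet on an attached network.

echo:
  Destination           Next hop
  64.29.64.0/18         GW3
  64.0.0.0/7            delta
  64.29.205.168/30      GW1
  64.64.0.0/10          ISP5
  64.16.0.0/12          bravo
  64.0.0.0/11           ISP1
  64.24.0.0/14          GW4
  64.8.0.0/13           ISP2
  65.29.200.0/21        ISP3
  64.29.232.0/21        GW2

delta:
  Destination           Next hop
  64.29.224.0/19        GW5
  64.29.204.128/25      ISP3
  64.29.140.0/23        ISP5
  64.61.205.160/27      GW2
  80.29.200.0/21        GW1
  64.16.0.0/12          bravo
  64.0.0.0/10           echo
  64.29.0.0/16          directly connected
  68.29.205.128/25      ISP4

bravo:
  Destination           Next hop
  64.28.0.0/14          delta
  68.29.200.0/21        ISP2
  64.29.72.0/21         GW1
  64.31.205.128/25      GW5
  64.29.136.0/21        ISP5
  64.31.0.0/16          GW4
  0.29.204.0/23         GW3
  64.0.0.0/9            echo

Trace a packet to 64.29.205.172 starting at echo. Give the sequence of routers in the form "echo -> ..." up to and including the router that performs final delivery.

At echo: longest match for 64.29.205.172 is 64.16.0.0/12 -> bravo
At bravo: longest match for 64.29.205.172 is 64.28.0.0/14 -> delta
At delta: longest match for 64.29.205.172 is 64.29.0.0/16 -> directly connected

echo -> bravo -> delta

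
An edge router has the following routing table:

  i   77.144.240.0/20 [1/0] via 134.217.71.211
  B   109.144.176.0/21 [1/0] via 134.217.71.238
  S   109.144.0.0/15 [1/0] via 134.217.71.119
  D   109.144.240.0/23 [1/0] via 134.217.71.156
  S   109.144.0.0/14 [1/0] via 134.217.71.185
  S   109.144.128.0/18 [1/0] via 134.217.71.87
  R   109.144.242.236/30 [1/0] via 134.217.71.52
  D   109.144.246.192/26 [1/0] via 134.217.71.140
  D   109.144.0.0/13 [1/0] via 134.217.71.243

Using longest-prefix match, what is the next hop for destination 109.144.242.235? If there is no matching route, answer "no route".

Routes whose prefix contains 109.144.242.235:
  109.144.0.0/13 (109.144.0.0 - 109.151.255.255) -> 134.217.71.243
  109.144.0.0/14 (109.144.0.0 - 109.147.255.255) -> 134.217.71.185
  109.144.0.0/15 (109.144.0.0 - 109.145.255.255) -> 134.217.71.119
More-specific entries that do NOT match:
  109.144.242.236/30 (109.144.242.236 - 109.144.242.239) does not contain 109.144.242.235
  109.144.246.192/26 (109.144.246.192 - 109.144.246.255) does not contain 109.144.242.235
  109.144.240.0/23 (109.144.240.0 - 109.144.241.255) does not contain 109.144.242.235
  109.144.176.0/21 (109.144.176.0 - 109.144.183.255) does not contain 109.144.242.235
  77.144.240.0/20 (77.144.240.0 - 77.144.255.255) does not contain 109.144.242.235
  109.144.128.0/18 (109.144.128.0 - 109.144.191.255) does not contain 109.144.242.235
Longest matching prefix is /15 -> next hop 134.217.71.119.

134.217.71.119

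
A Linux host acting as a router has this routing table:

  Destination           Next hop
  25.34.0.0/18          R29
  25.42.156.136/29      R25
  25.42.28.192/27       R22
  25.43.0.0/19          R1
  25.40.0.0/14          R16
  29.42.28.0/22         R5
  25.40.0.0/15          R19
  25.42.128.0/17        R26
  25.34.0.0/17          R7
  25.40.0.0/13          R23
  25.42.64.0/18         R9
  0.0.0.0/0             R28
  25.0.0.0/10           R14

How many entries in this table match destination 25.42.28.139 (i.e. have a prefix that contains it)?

Prefixes containing 25.42.28.139:
  0.0.0.0/0 (default, matches everything)
  25.0.0.0/10 (25.0.0.0 - 25.63.255.255)
  25.40.0.0/13 (25.40.0.0 - 25.47.255.255)
  25.40.0.0/14 (25.40.0.0 - 25.43.255.255)
Total matching entries: 4.

4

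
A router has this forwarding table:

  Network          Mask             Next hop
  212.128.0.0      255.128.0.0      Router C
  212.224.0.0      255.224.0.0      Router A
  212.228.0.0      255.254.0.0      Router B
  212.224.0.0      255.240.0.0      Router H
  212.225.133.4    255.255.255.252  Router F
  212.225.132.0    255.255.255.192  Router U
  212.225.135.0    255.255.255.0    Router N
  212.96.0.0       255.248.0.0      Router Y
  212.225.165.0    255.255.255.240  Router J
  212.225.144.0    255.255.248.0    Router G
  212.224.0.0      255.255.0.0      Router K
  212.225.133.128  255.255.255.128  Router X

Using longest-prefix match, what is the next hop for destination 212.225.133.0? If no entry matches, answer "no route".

Routes whose prefix contains 212.225.133.0:
  212.128.0.0/9 (212.128.0.0 - 212.255.255.255) -> Router C
  212.224.0.0/11 (212.224.0.0 - 212.255.255.255) -> Router A
  212.224.0.0/12 (212.224.0.0 - 212.239.255.255) -> Router H
More-specific entries that do NOT match:
  212.225.133.4/30 (212.225.133.4 - 212.225.133.7) does not contain 212.225.133.0
  212.225.165.0/28 (212.225.165.0 - 212.225.165.15) does not contain 212.225.133.0
  212.225.132.0/26 (212.225.132.0 - 212.225.132.63) does not contain 212.225.133.0
  212.225.133.128/25 (212.225.133.128 - 212.225.133.255) does not contain 212.225.133.0
  212.225.135.0/24 (212.225.135.0 - 212.225.135.255) does not contain 212.225.133.0
  212.225.144.0/21 (212.225.144.0 - 212.225.151.255) does not contain 212.225.133.0
  212.224.0.0/16 (212.224.0.0 - 212.224.255.255) does not contain 212.225.133.0
  212.228.0.0/15 (212.228.0.0 - 212.229.255.255) does not contain 212.225.133.0
  212.96.0.0/13 (212.96.0.0 - 212.103.255.255) does not contain 212.225.133.0
Longest matching prefix is /12 -> next hop Router H.

Router H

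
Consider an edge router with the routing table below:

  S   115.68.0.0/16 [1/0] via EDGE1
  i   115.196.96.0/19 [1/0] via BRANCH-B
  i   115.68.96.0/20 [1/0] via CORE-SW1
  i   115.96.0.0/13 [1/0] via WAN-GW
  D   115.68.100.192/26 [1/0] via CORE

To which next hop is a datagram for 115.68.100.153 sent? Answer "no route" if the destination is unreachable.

CORE-SW1

Routes whose prefix contains 115.68.100.153:
  115.68.0.0/16 (115.68.0.0 - 115.68.255.255) -> EDGE1
  115.68.96.0/20 (115.68.96.0 - 115.68.111.255) -> CORE-SW1
More-specific entries that do NOT match:
  115.68.100.192/26 (115.68.100.192 - 115.68.100.255) does not contain 115.68.100.153
Longest matching prefix is /20 -> next hop CORE-SW1.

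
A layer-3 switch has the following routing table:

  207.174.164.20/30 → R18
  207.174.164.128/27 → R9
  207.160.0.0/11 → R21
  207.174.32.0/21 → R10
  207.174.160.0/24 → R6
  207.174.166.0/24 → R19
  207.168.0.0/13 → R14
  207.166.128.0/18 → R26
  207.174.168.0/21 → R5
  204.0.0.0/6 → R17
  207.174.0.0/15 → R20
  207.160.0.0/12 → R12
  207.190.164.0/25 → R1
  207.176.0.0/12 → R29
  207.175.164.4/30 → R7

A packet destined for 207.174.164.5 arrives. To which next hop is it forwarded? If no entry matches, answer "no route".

Routes whose prefix contains 207.174.164.5:
  204.0.0.0/6 (204.0.0.0 - 207.255.255.255) -> R17
  207.160.0.0/11 (207.160.0.0 - 207.191.255.255) -> R21
  207.160.0.0/12 (207.160.0.0 - 207.175.255.255) -> R12
  207.168.0.0/13 (207.168.0.0 - 207.175.255.255) -> R14
  207.174.0.0/15 (207.174.0.0 - 207.175.255.255) -> R20
More-specific entries that do NOT match:
  207.174.164.20/30 (207.174.164.20 - 207.174.164.23) does not contain 207.174.164.5
  207.175.164.4/30 (207.175.164.4 - 207.175.164.7) does not contain 207.174.164.5
  207.174.164.128/27 (207.174.164.128 - 207.174.164.159) does not contain 207.174.164.5
  207.190.164.0/25 (207.190.164.0 - 207.190.164.127) does not contain 207.174.164.5
  207.174.160.0/24 (207.174.160.0 - 207.174.160.255) does not contain 207.174.164.5
  207.174.166.0/24 (207.174.166.0 - 207.174.166.255) does not contain 207.174.164.5
  207.174.32.0/21 (207.174.32.0 - 207.174.39.255) does not contain 207.174.164.5
  207.174.168.0/21 (207.174.168.0 - 207.174.175.255) does not contain 207.174.164.5
  207.166.128.0/18 (207.166.128.0 - 207.166.191.255) does not contain 207.174.164.5
Longest matching prefix is /15 -> next hop R20.

R20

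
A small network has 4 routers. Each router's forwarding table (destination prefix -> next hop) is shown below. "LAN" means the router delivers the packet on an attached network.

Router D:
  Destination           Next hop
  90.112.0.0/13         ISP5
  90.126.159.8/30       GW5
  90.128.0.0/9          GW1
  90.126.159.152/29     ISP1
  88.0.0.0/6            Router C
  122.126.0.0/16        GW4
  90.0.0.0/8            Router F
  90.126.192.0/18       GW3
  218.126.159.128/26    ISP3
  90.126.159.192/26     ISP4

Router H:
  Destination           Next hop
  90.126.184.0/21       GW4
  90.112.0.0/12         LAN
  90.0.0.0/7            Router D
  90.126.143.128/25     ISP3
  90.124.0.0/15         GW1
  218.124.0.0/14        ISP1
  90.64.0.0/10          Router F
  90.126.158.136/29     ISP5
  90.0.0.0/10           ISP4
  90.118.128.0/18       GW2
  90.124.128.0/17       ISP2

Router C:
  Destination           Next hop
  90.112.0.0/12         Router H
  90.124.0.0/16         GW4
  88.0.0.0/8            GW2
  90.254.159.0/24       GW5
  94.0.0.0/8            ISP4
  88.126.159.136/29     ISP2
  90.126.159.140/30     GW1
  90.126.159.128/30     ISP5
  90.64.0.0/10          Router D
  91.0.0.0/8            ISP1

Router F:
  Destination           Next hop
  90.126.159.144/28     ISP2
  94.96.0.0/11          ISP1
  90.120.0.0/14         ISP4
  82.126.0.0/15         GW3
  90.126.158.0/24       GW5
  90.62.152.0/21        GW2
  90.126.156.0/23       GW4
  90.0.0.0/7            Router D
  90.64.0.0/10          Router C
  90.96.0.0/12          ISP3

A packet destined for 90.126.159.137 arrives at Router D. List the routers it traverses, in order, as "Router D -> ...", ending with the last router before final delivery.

Router D -> Router F -> Router C -> Router H

At Router D: longest match for 90.126.159.137 is 90.0.0.0/8 -> Router F
At Router F: longest match for 90.126.159.137 is 90.64.0.0/10 -> Router C
At Router C: longest match for 90.126.159.137 is 90.112.0.0/12 -> Router H
At Router H: longest match for 90.126.159.137 is 90.112.0.0/12 -> LAN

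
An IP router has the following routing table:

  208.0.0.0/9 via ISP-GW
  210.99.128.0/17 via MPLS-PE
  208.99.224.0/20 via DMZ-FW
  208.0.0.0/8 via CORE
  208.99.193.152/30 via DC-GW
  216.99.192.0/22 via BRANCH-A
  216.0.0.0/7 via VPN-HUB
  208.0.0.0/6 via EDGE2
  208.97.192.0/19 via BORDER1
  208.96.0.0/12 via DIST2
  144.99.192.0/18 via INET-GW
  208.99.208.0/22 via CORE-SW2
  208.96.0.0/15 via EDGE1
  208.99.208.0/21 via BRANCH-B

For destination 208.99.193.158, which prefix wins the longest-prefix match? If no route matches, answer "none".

Entries matching 208.99.193.158:
  208.0.0.0/6 (208.0.0.0 - 211.255.255.255)
  208.0.0.0/8 (208.0.0.0 - 208.255.255.255)
  208.0.0.0/9 (208.0.0.0 - 208.127.255.255)
  208.96.0.0/12 (208.96.0.0 - 208.111.255.255)
Most specific is 208.96.0.0/12.

208.96.0.0/12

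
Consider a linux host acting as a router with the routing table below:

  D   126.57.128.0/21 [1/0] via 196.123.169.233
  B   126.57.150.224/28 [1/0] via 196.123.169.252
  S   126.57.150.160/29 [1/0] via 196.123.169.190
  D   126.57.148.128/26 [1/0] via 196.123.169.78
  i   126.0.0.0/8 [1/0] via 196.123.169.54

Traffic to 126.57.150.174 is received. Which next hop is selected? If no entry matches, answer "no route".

196.123.169.54

Routes whose prefix contains 126.57.150.174:
  126.0.0.0/8 (126.0.0.0 - 126.255.255.255) -> 196.123.169.54
More-specific entries that do NOT match:
  126.57.150.160/29 (126.57.150.160 - 126.57.150.167) does not contain 126.57.150.174
  126.57.150.224/28 (126.57.150.224 - 126.57.150.239) does not contain 126.57.150.174
  126.57.148.128/26 (126.57.148.128 - 126.57.148.191) does not contain 126.57.150.174
  126.57.128.0/21 (126.57.128.0 - 126.57.135.255) does not contain 126.57.150.174
Longest matching prefix is /8 -> next hop 196.123.169.54.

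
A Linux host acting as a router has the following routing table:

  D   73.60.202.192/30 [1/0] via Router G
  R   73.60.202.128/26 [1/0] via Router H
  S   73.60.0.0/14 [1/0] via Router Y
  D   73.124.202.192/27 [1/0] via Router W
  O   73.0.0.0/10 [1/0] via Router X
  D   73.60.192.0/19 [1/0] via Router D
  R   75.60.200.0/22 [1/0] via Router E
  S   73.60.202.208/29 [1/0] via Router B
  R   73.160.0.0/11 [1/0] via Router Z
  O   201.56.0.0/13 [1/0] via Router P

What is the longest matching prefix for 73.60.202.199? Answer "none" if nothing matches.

Entries matching 73.60.202.199:
  73.0.0.0/10 (73.0.0.0 - 73.63.255.255)
  73.60.0.0/14 (73.60.0.0 - 73.63.255.255)
  73.60.192.0/19 (73.60.192.0 - 73.60.223.255)
Most specific is 73.60.192.0/19.

73.60.192.0/19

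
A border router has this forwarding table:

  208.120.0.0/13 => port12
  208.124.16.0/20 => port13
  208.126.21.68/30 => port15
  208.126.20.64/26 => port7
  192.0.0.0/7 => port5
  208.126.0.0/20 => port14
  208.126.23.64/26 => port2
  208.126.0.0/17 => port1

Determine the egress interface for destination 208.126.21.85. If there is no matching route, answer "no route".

Routes whose prefix contains 208.126.21.85:
  208.120.0.0/13 (208.120.0.0 - 208.127.255.255) -> port12
  208.126.0.0/17 (208.126.0.0 - 208.126.127.255) -> port1
More-specific entries that do NOT match:
  208.126.21.68/30 (208.126.21.68 - 208.126.21.71) does not contain 208.126.21.85
  208.126.20.64/26 (208.126.20.64 - 208.126.20.127) does not contain 208.126.21.85
  208.126.23.64/26 (208.126.23.64 - 208.126.23.127) does not contain 208.126.21.85
  208.124.16.0/20 (208.124.16.0 - 208.124.31.255) does not contain 208.126.21.85
  208.126.0.0/20 (208.126.0.0 - 208.126.15.255) does not contain 208.126.21.85
Longest matching prefix is /17 -> interface port1.

port1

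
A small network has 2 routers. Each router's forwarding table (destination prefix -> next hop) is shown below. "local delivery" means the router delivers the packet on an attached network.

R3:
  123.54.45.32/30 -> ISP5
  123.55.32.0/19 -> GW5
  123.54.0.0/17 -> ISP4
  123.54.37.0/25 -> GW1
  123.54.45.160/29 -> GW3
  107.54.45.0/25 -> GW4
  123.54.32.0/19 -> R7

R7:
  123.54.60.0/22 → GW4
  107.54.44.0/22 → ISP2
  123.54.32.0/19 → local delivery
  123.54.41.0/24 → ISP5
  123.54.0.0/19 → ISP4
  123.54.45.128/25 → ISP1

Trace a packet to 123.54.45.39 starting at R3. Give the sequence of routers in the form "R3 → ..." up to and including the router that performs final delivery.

R3 → R7

At R3: longest match for 123.54.45.39 is 123.54.32.0/19 -> R7
At R7: longest match for 123.54.45.39 is 123.54.32.0/19 -> local delivery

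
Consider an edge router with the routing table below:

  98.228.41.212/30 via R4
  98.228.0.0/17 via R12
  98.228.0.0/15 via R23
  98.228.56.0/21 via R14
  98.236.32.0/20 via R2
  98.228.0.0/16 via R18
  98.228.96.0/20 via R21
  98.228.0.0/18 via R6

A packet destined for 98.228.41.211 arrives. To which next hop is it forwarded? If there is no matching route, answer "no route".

Routes whose prefix contains 98.228.41.211:
  98.228.0.0/15 (98.228.0.0 - 98.229.255.255) -> R23
  98.228.0.0/16 (98.228.0.0 - 98.228.255.255) -> R18
  98.228.0.0/17 (98.228.0.0 - 98.228.127.255) -> R12
  98.228.0.0/18 (98.228.0.0 - 98.228.63.255) -> R6
More-specific entries that do NOT match:
  98.228.41.212/30 (98.228.41.212 - 98.228.41.215) does not contain 98.228.41.211
  98.228.56.0/21 (98.228.56.0 - 98.228.63.255) does not contain 98.228.41.211
  98.236.32.0/20 (98.236.32.0 - 98.236.47.255) does not contain 98.228.41.211
  98.228.96.0/20 (98.228.96.0 - 98.228.111.255) does not contain 98.228.41.211
Longest matching prefix is /18 -> next hop R6.

R6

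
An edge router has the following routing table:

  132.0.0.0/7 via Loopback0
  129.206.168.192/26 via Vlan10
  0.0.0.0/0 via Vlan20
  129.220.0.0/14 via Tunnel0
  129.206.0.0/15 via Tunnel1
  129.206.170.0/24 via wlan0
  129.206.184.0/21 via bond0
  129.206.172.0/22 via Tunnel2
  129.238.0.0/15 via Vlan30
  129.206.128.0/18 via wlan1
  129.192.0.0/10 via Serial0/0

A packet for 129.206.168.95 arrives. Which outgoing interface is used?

Routes whose prefix contains 129.206.168.95:
  0.0.0.0/0 (default, matches everything) -> Vlan20
  129.192.0.0/10 (129.192.0.0 - 129.255.255.255) -> Serial0/0
  129.206.0.0/15 (129.206.0.0 - 129.207.255.255) -> Tunnel1
  129.206.128.0/18 (129.206.128.0 - 129.206.191.255) -> wlan1
More-specific entries that do NOT match:
  129.206.168.192/26 (129.206.168.192 - 129.206.168.255) does not contain 129.206.168.95
  129.206.170.0/24 (129.206.170.0 - 129.206.170.255) does not contain 129.206.168.95
  129.206.172.0/22 (129.206.172.0 - 129.206.175.255) does not contain 129.206.168.95
  129.206.184.0/21 (129.206.184.0 - 129.206.191.255) does not contain 129.206.168.95
Longest matching prefix is /18 -> interface wlan1.

wlan1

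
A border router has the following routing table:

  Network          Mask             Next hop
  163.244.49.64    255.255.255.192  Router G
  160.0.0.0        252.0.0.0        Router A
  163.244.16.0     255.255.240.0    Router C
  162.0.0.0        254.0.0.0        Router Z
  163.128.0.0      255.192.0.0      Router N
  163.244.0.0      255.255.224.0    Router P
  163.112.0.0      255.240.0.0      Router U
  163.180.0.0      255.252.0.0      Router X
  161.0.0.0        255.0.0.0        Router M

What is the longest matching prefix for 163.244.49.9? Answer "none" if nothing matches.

Entries matching 163.244.49.9:
  160.0.0.0/6 (160.0.0.0 - 163.255.255.255)
  162.0.0.0/7 (162.0.0.0 - 163.255.255.255)
Most specific is 162.0.0.0/7.

162.0.0.0/7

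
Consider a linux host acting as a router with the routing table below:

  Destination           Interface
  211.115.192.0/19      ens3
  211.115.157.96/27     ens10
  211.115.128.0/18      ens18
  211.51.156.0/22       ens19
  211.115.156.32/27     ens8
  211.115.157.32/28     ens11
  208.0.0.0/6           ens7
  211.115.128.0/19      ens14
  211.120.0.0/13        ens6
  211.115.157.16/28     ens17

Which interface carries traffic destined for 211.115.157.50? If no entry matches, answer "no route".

ens14

Routes whose prefix contains 211.115.157.50:
  208.0.0.0/6 (208.0.0.0 - 211.255.255.255) -> ens7
  211.115.128.0/18 (211.115.128.0 - 211.115.191.255) -> ens18
  211.115.128.0/19 (211.115.128.0 - 211.115.159.255) -> ens14
More-specific entries that do NOT match:
  211.115.157.32/28 (211.115.157.32 - 211.115.157.47) does not contain 211.115.157.50
  211.115.157.16/28 (211.115.157.16 - 211.115.157.31) does not contain 211.115.157.50
  211.115.157.96/27 (211.115.157.96 - 211.115.157.127) does not contain 211.115.157.50
  211.115.156.32/27 (211.115.156.32 - 211.115.156.63) does not contain 211.115.157.50
  211.51.156.0/22 (211.51.156.0 - 211.51.159.255) does not contain 211.115.157.50
Longest matching prefix is /19 -> interface ens14.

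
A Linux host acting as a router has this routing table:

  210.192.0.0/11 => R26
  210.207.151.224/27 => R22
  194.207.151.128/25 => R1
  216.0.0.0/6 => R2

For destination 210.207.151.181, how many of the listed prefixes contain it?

1

Prefixes containing 210.207.151.181:
  210.192.0.0/11 (210.192.0.0 - 210.223.255.255)
Total matching entries: 1.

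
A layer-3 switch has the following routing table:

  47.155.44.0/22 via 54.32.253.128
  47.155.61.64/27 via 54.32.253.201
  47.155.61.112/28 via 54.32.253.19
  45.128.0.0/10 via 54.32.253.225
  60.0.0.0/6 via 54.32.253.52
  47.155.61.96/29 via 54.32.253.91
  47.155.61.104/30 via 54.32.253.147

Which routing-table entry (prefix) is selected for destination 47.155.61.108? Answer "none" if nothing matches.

none

47.155.61.108 is outside every listed prefix and there is no default route.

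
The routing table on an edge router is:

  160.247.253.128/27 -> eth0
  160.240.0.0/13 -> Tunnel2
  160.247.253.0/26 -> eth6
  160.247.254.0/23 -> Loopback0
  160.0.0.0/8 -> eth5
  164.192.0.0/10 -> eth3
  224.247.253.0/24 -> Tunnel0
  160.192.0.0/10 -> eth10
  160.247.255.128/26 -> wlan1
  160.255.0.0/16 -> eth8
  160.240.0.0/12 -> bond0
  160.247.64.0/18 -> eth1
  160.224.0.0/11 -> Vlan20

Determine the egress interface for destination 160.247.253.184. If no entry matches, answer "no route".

Tunnel2

Routes whose prefix contains 160.247.253.184:
  160.0.0.0/8 (160.0.0.0 - 160.255.255.255) -> eth5
  160.192.0.0/10 (160.192.0.0 - 160.255.255.255) -> eth10
  160.224.0.0/11 (160.224.0.0 - 160.255.255.255) -> Vlan20
  160.240.0.0/12 (160.240.0.0 - 160.255.255.255) -> bond0
  160.240.0.0/13 (160.240.0.0 - 160.247.255.255) -> Tunnel2
More-specific entries that do NOT match:
  160.247.253.128/27 (160.247.253.128 - 160.247.253.159) does not contain 160.247.253.184
  160.247.253.0/26 (160.247.253.0 - 160.247.253.63) does not contain 160.247.253.184
  160.247.255.128/26 (160.247.255.128 - 160.247.255.191) does not contain 160.247.253.184
  224.247.253.0/24 (224.247.253.0 - 224.247.253.255) does not contain 160.247.253.184
  160.247.254.0/23 (160.247.254.0 - 160.247.255.255) does not contain 160.247.253.184
  160.247.64.0/18 (160.247.64.0 - 160.247.127.255) does not contain 160.247.253.184
  160.255.0.0/16 (160.255.0.0 - 160.255.255.255) does not contain 160.247.253.184
Longest matching prefix is /13 -> interface Tunnel2.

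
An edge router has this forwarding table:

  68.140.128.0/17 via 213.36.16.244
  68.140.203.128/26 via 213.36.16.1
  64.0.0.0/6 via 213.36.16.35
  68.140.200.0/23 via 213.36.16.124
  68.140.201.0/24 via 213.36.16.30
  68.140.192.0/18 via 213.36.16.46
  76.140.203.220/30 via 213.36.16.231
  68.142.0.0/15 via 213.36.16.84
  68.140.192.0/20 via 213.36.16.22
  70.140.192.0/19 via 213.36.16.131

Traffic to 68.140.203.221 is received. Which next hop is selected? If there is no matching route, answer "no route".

213.36.16.22

Routes whose prefix contains 68.140.203.221:
  68.140.128.0/17 (68.140.128.0 - 68.140.255.255) -> 213.36.16.244
  68.140.192.0/18 (68.140.192.0 - 68.140.255.255) -> 213.36.16.46
  68.140.192.0/20 (68.140.192.0 - 68.140.207.255) -> 213.36.16.22
More-specific entries that do NOT match:
  76.140.203.220/30 (76.140.203.220 - 76.140.203.223) does not contain 68.140.203.221
  68.140.203.128/26 (68.140.203.128 - 68.140.203.191) does not contain 68.140.203.221
  68.140.201.0/24 (68.140.201.0 - 68.140.201.255) does not contain 68.140.203.221
  68.140.200.0/23 (68.140.200.0 - 68.140.201.255) does not contain 68.140.203.221
Longest matching prefix is /20 -> next hop 213.36.16.22.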